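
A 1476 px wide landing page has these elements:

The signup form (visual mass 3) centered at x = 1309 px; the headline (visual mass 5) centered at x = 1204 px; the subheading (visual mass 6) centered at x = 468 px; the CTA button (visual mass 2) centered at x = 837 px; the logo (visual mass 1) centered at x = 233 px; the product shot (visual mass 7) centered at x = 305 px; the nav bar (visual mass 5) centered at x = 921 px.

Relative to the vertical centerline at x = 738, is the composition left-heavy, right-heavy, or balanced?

balanced

Weights sum to 3 + 5 + 6 + 2 + 1 + 7 + 5 = 29.
x: moment 21402 / weight 29 ≈ 738.00
The centroid 738.00 matches the midline at 738, so the layout is balanced.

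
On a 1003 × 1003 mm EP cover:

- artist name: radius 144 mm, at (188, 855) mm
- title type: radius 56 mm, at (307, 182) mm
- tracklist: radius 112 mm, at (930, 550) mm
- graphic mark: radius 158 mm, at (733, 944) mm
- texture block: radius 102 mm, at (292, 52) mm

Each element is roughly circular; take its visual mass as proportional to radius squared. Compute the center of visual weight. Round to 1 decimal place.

(527.5, 686.9)

Weights ∝ r²: artist name 144² = 20736, title type 56² = 3136, tracklist 112² = 12544, graphic mark 158² = 24964, texture block 102² = 10404; Σw = 71784.
x-moment: 20736·188 + 3136·307 + 12544·930 + 24964·733 + 10404·292 = 37863620; centroid 37863620/71784 ≈ 527.47.
y-moment: 20736·855 + 3136·182 + 12544·550 + 24964·944 + 10404·52 = 49306256; centroid 49306256/71784 ≈ 686.87.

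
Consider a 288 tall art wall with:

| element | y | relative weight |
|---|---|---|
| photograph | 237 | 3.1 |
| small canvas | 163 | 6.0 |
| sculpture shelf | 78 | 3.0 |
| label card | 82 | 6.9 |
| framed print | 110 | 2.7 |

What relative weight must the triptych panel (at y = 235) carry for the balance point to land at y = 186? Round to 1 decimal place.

w ≈ 25.0

Known weights sum to 3.1 + 6.0 + 3.0 + 6.9 + 2.7 = 21.7; their moment is 3.1·237 + 6.0·163 + 3.0·78 + 6.9·82 + 2.7·110 = 2809.5.
Balance at y = 186 requires (2809.5 + w·235) / (21.7 + w) = 186.
Rearranging, w·(235 − 186) = 186·21.7 − 2809.5 = 1226.7, so w ≈ 1226.7/49 = 25.03.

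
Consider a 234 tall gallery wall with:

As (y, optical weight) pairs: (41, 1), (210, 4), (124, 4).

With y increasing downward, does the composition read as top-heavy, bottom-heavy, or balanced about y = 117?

bottom-heavy

Σw = 1 + 4 + 4 = 9.
y: (1·41 + 4·210 + 4·124) / 9 = 1377 / 9 ≈ 153.00
Since 153.0 is below (larger y than) 117, the composition reads bottom-heavy.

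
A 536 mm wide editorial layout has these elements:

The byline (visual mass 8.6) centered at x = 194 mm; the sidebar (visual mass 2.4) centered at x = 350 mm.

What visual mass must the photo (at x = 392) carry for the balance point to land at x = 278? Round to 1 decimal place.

Existing Σw = 11.0 (8.6 + 2.4); existing moment 8.6·194 + 2.4·350 = 2508.4.
Balance at x = 278 requires (2508.4 + w·392) / (11.0 + w) = 278.
Solving: w = (278·11.0 − 2508.4) / (392 − 278) = 549.6 / 114 ≈ 4.82.

w ≈ 4.8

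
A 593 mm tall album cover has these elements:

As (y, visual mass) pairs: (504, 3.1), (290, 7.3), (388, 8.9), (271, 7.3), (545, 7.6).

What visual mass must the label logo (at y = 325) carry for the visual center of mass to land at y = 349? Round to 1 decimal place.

w ≈ 54.9

Known weights sum to 3.1 + 7.3 + 8.9 + 7.3 + 7.6 = 34.2; their moment is 3.1·504 + 7.3·290 + 8.9·388 + 7.3·271 + 7.6·545 = 13252.9.
Balance at y = 349 requires (13252.9 + w·325) / (34.2 + w) = 349.
So w = (349·34.2 − 13252.9)/(325 − 349) = -1317.1/-24 ≈ 54.88.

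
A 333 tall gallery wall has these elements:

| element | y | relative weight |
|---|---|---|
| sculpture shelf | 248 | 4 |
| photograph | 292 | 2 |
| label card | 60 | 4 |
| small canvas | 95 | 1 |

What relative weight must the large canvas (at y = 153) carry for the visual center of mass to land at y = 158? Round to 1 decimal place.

Existing Σw = 11 (4 + 2 + 4 + 1); existing moment 4·248 + 2·292 + 4·60 + 1·95 = 1911.
For the centroid to hit 158: (1911 + w·153) / (11 + w) = 158.
Rearranging, w·(153 − 158) = 158·11 − 1911 = -173, so w ≈ -173/-5 = 34.60.

w ≈ 34.6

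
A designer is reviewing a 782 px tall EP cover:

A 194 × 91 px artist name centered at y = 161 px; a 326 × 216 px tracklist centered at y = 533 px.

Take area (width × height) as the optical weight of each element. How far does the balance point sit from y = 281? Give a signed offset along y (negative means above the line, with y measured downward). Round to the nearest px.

≈ 177 px

Taking area as weight: artist name 194·91 = 17654, tracklist 326·216 = 70416. Sum 88070.
y-moment: 17654·161 + 70416·533 = 40374022; centroid 40374022/88070 ≈ 458.43.
Difference: 458.43 − 281 ≈ 177.43.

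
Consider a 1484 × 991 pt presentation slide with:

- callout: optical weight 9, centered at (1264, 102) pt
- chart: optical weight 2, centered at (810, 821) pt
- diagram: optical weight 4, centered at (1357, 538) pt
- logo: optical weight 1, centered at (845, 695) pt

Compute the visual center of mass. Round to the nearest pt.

(1204, 338)

Σw = 9 + 2 + 4 + 1 = 16.
x: (9·1264 + 2·810 + 4·1357 + 1·845) / 16 = 19269 / 16 ≈ 1204.31
y: (9·102 + 2·821 + 4·538 + 1·695) / 16 = 5407 / 16 ≈ 337.94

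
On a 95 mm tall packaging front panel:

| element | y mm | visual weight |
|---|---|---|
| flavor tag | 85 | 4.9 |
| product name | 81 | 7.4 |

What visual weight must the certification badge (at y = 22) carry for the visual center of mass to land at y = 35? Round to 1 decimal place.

Existing Σw = 12.3 (4.9 + 7.4); existing moment 4.9·85 + 7.4·81 = 1015.9.
For the centroid to hit 35: (1015.9 + w·22) / (12.3 + w) = 35.
Rearranging, w·(22 − 35) = 35·12.3 − 1015.9 = -585.4, so w ≈ -585.4/-13 = 45.03.

w ≈ 45.0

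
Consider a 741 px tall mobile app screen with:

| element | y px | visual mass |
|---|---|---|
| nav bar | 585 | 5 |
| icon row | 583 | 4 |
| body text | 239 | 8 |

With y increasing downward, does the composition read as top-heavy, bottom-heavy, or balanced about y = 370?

bottom-heavy

Σw = 5 + 4 + 8 = 17.
y-moment: 5·585 + 4·583 + 8·239 = 7169; centroid 7169/17 ≈ 421.71.
421.7 lies below (larger y than) the midline 370, so the layout is bottom-heavy.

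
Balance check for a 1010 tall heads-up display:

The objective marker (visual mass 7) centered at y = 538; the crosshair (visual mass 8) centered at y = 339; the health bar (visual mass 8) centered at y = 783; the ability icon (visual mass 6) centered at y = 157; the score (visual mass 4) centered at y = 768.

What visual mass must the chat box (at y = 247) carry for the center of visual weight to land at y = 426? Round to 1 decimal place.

Fixed elements: Σw = 7 + 8 + 8 + 6 + 4 = 33, Σw·y = 7·538 + 8·339 + 8·783 + 6·157 + 4·768 = 16756.
For the centroid to hit 426: (16756 + w·247) / (33 + w) = 426.
Rearranging, w·(247 − 426) = 426·33 − 16756 = -2698, so w ≈ -2698/-179 = 15.07.

w ≈ 15.1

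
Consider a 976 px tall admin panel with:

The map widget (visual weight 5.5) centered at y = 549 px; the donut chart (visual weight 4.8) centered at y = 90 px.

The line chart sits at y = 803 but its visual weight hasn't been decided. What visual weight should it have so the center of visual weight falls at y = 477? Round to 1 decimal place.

w ≈ 4.5

Known weights sum to 5.5 + 4.8 = 10.3; their moment is 5.5·549 + 4.8·90 = 3451.5.
For the centroid to hit 477: (3451.5 + w·803) / (10.3 + w) = 477.
So w = (477·10.3 − 3451.5)/(803 − 477) = 1461.6/326 ≈ 4.48.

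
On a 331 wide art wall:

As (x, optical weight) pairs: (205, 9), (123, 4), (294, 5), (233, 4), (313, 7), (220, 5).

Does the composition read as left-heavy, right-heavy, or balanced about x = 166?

Weights sum to 9 + 4 + 5 + 4 + 7 + 5 = 34.
Σw·x = 8030; x̄ = 8030/34 ≈ 236.18.
236.2 vs midline 166 → right-heavy.

right-heavy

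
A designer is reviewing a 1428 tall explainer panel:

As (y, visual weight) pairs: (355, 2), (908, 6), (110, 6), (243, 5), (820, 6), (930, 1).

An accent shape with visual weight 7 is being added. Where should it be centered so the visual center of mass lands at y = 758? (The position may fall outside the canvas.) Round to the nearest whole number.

With the accent shape, Σw becomes 2 + 6 + 6 + 5 + 6 + 1 + 7 = 33.
Along y: (13883 + 7·y) / 33 = 758 (existing moment 2·355 + 6·908 + 6·110 + 5·243 + 6·820 + 1·930 = 13883) ⇒ y = (25014 − 13883) / 7 ≈ 1590.14.

y ≈ 1590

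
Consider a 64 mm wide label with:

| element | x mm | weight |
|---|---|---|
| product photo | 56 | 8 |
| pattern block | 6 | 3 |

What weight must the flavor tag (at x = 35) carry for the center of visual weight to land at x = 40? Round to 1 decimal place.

Existing Σw = 11 (8 + 3); existing moment 8·56 + 3·6 = 466.
Balance at x = 40 requires (466 + w·35) / (11 + w) = 40.
Rearranging, w·(35 − 40) = 40·11 − 466 = -26, so w ≈ -26/-5 = 5.20.

w ≈ 5.2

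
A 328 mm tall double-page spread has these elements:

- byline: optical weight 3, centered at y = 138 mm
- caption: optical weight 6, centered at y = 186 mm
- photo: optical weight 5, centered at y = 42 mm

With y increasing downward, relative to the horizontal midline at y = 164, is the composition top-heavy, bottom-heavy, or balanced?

top-heavy

Total weight = 3 + 6 + 5 = 14.
Σw·y = 3·138 + 6·186 + 5·42 = 1740, so ȳ = 1740/14 ≈ 124.29.
Since 124.3 is above (smaller y than) 164, the composition reads top-heavy.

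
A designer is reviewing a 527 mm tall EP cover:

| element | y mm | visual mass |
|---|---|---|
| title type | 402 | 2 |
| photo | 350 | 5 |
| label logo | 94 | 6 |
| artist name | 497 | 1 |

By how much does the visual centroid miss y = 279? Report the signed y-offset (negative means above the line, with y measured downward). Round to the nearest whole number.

Weights sum to 2 + 5 + 6 + 1 = 14.
y-moment: 2·402 + 5·350 + 6·94 + 1·497 = 3615; centroid 3615/14 ≈ 258.21.
Difference: 258.21 − 279 ≈ -20.79.

≈ -21 mm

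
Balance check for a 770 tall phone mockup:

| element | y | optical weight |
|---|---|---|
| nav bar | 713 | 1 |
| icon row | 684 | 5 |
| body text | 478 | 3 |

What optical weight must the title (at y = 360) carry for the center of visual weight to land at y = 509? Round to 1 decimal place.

Existing Σw = 9 (1 + 5 + 3); existing moment 1·713 + 5·684 + 3·478 = 5567.
Set Σw·y/Σw = 509: (5567 + 360w) = 509·(9 + w).
Solving: w = (509·9 − 5567) / (360 − 509) = -986 / -149 ≈ 6.62.

w ≈ 6.6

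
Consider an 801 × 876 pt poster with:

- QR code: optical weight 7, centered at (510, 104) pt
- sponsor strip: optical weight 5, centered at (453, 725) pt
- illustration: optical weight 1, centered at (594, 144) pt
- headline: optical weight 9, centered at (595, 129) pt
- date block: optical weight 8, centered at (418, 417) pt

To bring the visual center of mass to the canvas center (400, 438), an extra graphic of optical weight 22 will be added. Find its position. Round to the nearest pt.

(258, 626)

New total weight: (7 + 5 + 1 + 9 + 8) + 22 = 52.
x: need Σw·x = 52·400 = 20800. Existing = 7·510 + 5·453 + 1·594 + 9·595 + 8·418 = 15128. Remainder 5672 / 22 ≈ 257.82.
y: need Σw·y = 52·438 = 22776. Existing = 7·104 + 5·725 + 1·144 + 9·129 + 8·417 = 8994. Remainder 13782 / 22 ≈ 626.45.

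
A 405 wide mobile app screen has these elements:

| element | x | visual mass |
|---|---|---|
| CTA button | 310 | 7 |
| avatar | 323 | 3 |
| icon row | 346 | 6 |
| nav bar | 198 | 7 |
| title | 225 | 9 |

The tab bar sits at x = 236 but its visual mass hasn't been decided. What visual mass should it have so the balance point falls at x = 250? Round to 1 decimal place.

w ≈ 44.7

Known weights sum to 7 + 3 + 6 + 7 + 9 = 32; their moment is 7·310 + 3·323 + 6·346 + 7·198 + 9·225 = 8626.
For the centroid to hit 250: (8626 + w·236) / (32 + w) = 250.
Rearranging, w·(236 − 250) = 250·32 − 8626 = -626, so w ≈ -626/-14 = 44.71.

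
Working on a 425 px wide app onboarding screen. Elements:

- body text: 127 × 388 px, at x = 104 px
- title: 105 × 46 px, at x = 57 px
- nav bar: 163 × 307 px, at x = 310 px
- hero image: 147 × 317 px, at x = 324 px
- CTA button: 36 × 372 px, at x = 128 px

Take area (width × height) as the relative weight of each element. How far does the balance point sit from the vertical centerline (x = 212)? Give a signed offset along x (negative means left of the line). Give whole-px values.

≈ 18 px

Areas → weights: body text 127·388 = 49276, title 105·46 = 4830, nav bar 163·307 = 50041, hero image 147·317 = 46599, CTA button 36·372 = 13392; Σw = 164138.
x: (49276·104 + 4830·57 + 50041·310 + 46599·324 + 13392·128) / 164138 = 37724976 / 164138 ≈ 229.84
Offset from x = 212: 229.84 − 212 ≈ 17.84.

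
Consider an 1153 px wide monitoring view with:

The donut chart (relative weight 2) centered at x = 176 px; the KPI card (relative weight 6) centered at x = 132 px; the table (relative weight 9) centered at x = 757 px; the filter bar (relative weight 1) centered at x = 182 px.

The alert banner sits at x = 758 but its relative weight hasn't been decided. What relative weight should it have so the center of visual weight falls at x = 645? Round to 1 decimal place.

w ≈ 30.7

Known weights sum to 2 + 6 + 9 + 1 = 18; their moment is 2·176 + 6·132 + 9·757 + 1·182 = 8139.
Balance at x = 645 requires (8139 + w·758) / (18 + w) = 645.
Rearranging, w·(758 − 645) = 645·18 − 8139 = 3471, so w ≈ 3471/113 = 30.72.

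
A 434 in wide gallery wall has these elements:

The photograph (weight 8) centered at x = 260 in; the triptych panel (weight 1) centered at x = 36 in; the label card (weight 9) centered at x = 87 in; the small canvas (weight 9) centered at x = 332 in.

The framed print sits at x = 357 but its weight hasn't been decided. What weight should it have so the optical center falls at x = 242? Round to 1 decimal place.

w ≈ 5.6

Fixed elements: Σw = 8 + 1 + 9 + 9 = 27, Σw·x = 8·260 + 1·36 + 9·87 + 9·332 = 5887.
For the centroid to hit 242: (5887 + w·357) / (27 + w) = 242.
Solving: w = (242·27 − 5887) / (357 − 242) = 647 / 115 ≈ 5.63.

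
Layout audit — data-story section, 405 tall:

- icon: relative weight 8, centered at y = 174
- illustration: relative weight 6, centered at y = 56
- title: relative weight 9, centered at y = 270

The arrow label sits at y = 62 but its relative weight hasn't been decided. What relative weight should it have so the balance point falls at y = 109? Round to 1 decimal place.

w ≈ 35.1

Known weights sum to 8 + 6 + 9 = 23; their moment is 8·174 + 6·56 + 9·270 = 4158.
Balance at y = 109 requires (4158 + w·62) / (23 + w) = 109.
Rearranging, w·(62 − 109) = 109·23 − 4158 = -1651, so w ≈ -1651/-47 = 35.13.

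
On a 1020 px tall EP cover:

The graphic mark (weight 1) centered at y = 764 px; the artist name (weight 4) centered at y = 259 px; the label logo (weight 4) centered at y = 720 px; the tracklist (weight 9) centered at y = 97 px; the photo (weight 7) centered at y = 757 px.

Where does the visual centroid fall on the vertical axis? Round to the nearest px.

y ≈ 434

Total weight = 1 + 4 + 4 + 9 + 7 = 25.
Σw·y = 1·764 + 4·259 + 4·720 + 9·97 + 7·757 = 10852, so ȳ = 10852/25 ≈ 434.08.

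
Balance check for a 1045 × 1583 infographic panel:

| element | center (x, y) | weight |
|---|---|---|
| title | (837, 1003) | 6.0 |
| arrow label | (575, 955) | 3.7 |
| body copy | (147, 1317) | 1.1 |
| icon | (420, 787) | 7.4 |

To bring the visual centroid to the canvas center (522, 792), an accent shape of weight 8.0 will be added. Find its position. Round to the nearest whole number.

With the accent shape, Σw becomes 6.0 + 3.7 + 1.1 + 7.4 + 8.0 = 26.2.
x: need Σw·x = 26.2·522 = 13676.4. Existing = 6.0·837 + 3.7·575 + 1.1·147 + 7.4·420 = 10419.2. Remainder 3257.2 / 8.0 ≈ 407.15.
y: need Σw·y = 26.2·792 = 20750.4. Existing = 6.0·1003 + 3.7·955 + 1.1·1317 + 7.4·787 = 16824.0. Remainder 3926.4 / 8.0 ≈ 490.80.

(407, 491)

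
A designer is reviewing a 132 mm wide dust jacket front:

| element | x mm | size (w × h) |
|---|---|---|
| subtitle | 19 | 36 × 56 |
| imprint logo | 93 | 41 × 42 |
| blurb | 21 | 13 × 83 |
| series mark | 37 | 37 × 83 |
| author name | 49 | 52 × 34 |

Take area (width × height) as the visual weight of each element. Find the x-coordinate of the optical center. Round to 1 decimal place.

Areas: subtitle 36·56 = 2016, imprint logo 41·42 = 1722, blurb 13·83 = 1079, series mark 37·83 = 3071, author name 52·34 = 1768. Total weight = 9656.
x: (2016·19 + 1722·93 + 1079·21 + 3071·37 + 1768·49) / 9656 = 421368 / 9656 ≈ 43.64

x ≈ 43.6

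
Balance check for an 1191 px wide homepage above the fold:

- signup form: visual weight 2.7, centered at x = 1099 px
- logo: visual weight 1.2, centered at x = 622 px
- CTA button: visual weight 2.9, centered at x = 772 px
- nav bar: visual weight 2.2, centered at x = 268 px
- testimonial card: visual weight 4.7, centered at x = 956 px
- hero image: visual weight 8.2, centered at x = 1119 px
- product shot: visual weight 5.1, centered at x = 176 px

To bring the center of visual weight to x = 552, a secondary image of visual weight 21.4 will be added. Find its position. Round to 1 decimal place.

After adding the secondary image, total weight = 2.7 + 1.2 + 2.9 + 2.2 + 4.7 + 8.2 + 5.1 + 21.4 = 48.4.
Along x: (21108.7 + 21.4·x) / 48.4 = 552 (existing moment 2.7·1099 + 1.2·622 + 2.9·772 + 2.2·268 + 4.7·956 + 8.2·1119 + 5.1·176 = 21108.7) ⇒ x = (26716.8 − 21108.7) / 21.4 ≈ 262.06.

x ≈ 262.1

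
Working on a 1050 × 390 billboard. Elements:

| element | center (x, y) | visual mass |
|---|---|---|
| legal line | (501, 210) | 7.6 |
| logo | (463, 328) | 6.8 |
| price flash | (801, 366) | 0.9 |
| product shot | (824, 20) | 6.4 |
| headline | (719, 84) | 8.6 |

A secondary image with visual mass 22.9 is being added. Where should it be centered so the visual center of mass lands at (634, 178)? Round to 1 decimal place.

New total weight: (7.6 + 6.8 + 0.9 + 6.4 + 8.6) + 22.9 = 53.2.
Along x: (19133.9 + 22.9·x) / 53.2 = 634 (existing moment 7.6·501 + 6.8·463 + 0.9·801 + 6.4·824 + 8.6·719 = 19133.9) ⇒ x = (33728.8 − 19133.9) / 22.9 ≈ 637.33.
Along y: (5006.2 + 22.9·y) / 53.2 = 178 (existing moment 7.6·210 + 6.8·328 + 0.9·366 + 6.4·20 + 8.6·84 = 5006.2) ⇒ y = (9469.6 − 5006.2) / 22.9 ≈ 194.91.

(637.3, 194.9)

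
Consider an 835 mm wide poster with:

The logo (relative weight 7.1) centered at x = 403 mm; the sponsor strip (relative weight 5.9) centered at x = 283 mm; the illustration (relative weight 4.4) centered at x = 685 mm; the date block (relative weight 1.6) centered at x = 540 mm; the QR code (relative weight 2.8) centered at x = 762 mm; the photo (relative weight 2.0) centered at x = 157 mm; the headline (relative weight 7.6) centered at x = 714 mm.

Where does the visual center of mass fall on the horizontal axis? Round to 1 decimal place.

Σw = 7.1 + 5.9 + 4.4 + 1.6 + 2.8 + 2.0 + 7.6 = 31.4.
x: (7.1·403 + 5.9·283 + 4.4·685 + 1.6·540 + 2.8·762 + 2.0·157 + 7.6·714) / 31.4 = 16283.0 / 31.4 ≈ 518.57

x ≈ 518.6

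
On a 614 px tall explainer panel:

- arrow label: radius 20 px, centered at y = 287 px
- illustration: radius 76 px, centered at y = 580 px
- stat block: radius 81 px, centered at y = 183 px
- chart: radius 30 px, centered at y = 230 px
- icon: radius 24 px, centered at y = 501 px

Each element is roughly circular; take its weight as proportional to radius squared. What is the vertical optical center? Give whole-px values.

r² weights: arrow label 20² = 400, illustration 76² = 5776, stat block 81² = 6561, chart 30² = 900, icon 24² = 576. Total = 14213.
y: (400·287 + 5776·580 + 6561·183 + 900·230 + 576·501) / 14213 = 5161119 / 14213 ≈ 363.13

y ≈ 363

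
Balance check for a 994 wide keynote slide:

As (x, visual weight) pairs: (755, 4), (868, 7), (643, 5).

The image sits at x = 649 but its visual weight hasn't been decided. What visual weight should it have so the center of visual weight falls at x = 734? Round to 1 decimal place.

w ≈ 6.7

Fixed elements: Σw = 4 + 7 + 5 = 16, Σw·x = 4·755 + 7·868 + 5·643 = 12311.
Set Σw·x/Σw = 734: (12311 + 649w) = 734·(16 + w).
Rearranging, w·(649 − 734) = 734·16 − 12311 = -567, so w ≈ -567/-85 = 6.67.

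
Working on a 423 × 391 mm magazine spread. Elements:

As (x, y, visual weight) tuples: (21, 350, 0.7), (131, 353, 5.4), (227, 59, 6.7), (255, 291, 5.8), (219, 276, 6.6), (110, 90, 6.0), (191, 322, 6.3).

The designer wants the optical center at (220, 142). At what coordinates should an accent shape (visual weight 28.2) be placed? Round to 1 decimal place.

(263.2, 25.0)

With the accent shape, Σw becomes 0.7 + 5.4 + 6.7 + 5.8 + 6.6 + 6.0 + 6.3 + 28.2 = 65.7.
x: need Σw·x = 65.7·220 = 14454.0. Existing = 0.7·21 + 5.4·131 + 6.7·227 + 5.8·255 + 6.6·219 + 6.0·110 + 6.3·191 = 7030.7. Remainder 7423.3 / 28.2 ≈ 263.24.
y: need Σw·y = 65.7·142 = 9329.4. Existing = 0.7·350 + 5.4·353 + 6.7·59 + 5.8·291 + 6.6·276 + 6.0·90 + 6.3·322 = 8624.5. Remainder 704.9 / 28.2 ≈ 25.00.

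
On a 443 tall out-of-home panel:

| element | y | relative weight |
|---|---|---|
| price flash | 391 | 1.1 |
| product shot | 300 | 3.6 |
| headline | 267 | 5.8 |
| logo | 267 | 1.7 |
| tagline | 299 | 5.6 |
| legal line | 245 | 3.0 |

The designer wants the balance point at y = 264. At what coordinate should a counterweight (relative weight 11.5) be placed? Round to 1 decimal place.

After adding the counterweight, total weight = 1.1 + 3.6 + 5.8 + 1.7 + 5.6 + 3.0 + 11.5 = 32.3.
y: target moment 32.3×264 = 8527.2; current 1.1·391 + 3.6·300 + 5.8·267 + 1.7·267 + 5.6·299 + 3.0·245 = 5922.0; the counterweight supplies 2605.2, so y = 2605.2/11.5 ≈ 226.54.

y ≈ 226.5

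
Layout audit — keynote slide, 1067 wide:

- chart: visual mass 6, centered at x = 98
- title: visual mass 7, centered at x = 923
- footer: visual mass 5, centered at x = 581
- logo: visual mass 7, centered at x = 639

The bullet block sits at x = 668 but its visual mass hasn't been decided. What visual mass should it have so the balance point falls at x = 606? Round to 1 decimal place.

Known weights sum to 6 + 7 + 5 + 7 = 25; their moment is 6·98 + 7·923 + 5·581 + 7·639 = 14427.
For the centroid to hit 606: (14427 + w·668) / (25 + w) = 606.
Rearranging, w·(668 − 606) = 606·25 − 14427 = 723, so w ≈ 723/62 = 11.66.

w ≈ 11.7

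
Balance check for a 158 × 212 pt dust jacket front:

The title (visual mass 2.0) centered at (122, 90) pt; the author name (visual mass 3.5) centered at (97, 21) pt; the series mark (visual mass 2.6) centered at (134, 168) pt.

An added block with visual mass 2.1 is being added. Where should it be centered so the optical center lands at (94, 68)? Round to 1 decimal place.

(12.8, 1.6)

With the added block, Σw becomes 2.0 + 3.5 + 2.6 + 2.1 = 10.2.
x: target moment 10.2×94 = 958.8; current 2.0·122 + 3.5·97 + 2.6·134 = 931.9; the added block supplies 26.9, so x = 26.9/2.1 ≈ 12.81.
y: target moment 10.2×68 = 693.6; current 2.0·90 + 3.5·21 + 2.6·168 = 690.3; the added block supplies 3.3, so y = 3.3/2.1 ≈ 1.57.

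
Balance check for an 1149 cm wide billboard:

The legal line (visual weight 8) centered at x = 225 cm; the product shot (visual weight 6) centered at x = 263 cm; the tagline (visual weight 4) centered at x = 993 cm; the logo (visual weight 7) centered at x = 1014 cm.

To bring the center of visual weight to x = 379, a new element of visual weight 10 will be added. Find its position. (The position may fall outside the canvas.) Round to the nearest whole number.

x ≈ -118

New total weight: (8 + 6 + 4 + 7) + 10 = 35.
Along x: (14448 + 10·x) / 35 = 379 (existing moment 8·225 + 6·263 + 4·993 + 7·1014 = 14448) ⇒ x = (13265 − 14448) / 10 ≈ -118.30.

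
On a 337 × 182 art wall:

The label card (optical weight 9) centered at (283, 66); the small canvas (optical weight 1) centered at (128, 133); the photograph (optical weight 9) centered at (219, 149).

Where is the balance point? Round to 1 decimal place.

(244.5, 108.8)

Total weight = 9 + 1 + 9 = 19.
x-moment: 9·283 + 1·128 + 9·219 = 4646; centroid 4646/19 ≈ 244.53.
y-moment: 9·66 + 1·133 + 9·149 = 2068; centroid 2068/19 ≈ 108.84.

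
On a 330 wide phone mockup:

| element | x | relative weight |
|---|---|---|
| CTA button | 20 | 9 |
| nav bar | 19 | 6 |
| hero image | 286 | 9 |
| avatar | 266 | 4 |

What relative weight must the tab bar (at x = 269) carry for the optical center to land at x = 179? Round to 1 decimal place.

Fixed elements: Σw = 9 + 6 + 9 + 4 = 28, Σw·x = 9·20 + 6·19 + 9·286 + 4·266 = 3932.
For the centroid to hit 179: (3932 + w·269) / (28 + w) = 179.
Solving: w = (179·28 − 3932) / (269 − 179) = 1080 / 90 ≈ 12.00.

w ≈ 12.0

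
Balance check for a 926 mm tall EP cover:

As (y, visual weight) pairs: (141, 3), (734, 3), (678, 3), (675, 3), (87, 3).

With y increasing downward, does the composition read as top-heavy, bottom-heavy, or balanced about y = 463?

Σw = 3 + 3 + 3 + 3 + 3 = 15.
y: (3·141 + 3·734 + 3·678 + 3·675 + 3·87) / 15 = 6945 / 15 ≈ 463.00
The centroid 463.00 matches the midline at 463, so the layout is balanced.

balanced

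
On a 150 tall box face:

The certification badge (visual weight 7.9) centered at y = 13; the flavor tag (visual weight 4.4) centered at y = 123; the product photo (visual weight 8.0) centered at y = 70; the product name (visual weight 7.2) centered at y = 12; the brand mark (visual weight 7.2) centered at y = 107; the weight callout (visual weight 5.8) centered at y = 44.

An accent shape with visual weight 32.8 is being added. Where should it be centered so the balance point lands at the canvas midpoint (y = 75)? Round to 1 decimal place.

y ≈ 97.0

After adding the accent shape, total weight = 7.9 + 4.4 + 8.0 + 7.2 + 7.2 + 5.8 + 32.8 = 73.3.
Along y: (2315.9 + 32.8·y) / 73.3 = 75 (existing moment 7.9·13 + 4.4·123 + 8.0·70 + 7.2·12 + 7.2·107 + 5.8·44 = 2315.9) ⇒ y = (5497.5 − 2315.9) / 32.8 ≈ 97.00.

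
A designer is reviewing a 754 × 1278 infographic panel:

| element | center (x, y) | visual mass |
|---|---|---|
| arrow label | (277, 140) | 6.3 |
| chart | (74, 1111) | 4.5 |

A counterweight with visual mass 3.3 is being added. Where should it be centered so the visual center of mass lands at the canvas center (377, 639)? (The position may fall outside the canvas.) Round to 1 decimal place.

New total weight: (6.3 + 4.5) + 3.3 = 14.1.
x: target moment 14.1×377 = 5315.7; current 6.3·277 + 4.5·74 = 2078.1; the counterweight supplies 3237.6, so x = 3237.6/3.3 ≈ 981.09.
y: target moment 14.1×639 = 9009.9; current 6.3·140 + 4.5·1111 = 5881.5; the counterweight supplies 3128.4, so y = 3128.4/3.3 ≈ 948.00.

(981.1, 948.0)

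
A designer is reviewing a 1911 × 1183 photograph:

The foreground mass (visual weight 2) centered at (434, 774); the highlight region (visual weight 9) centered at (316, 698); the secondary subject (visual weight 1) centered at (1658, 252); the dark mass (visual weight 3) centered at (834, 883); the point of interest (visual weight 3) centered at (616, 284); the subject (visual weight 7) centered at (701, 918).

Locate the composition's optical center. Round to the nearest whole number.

(585, 720)

Weights sum to 2 + 9 + 1 + 3 + 3 + 7 = 25.
x: (2·434 + 9·316 + 1·1658 + 3·834 + 3·616 + 7·701) / 25 = 14627 / 25 ≈ 585.08
y: (2·774 + 9·698 + 1·252 + 3·883 + 3·284 + 7·918) / 25 = 18009 / 25 ≈ 720.36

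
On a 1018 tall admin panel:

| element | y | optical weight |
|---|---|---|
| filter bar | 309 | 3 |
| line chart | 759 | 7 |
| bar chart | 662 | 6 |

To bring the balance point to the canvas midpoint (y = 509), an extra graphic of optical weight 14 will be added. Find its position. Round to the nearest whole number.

With the extra graphic, Σw becomes 3 + 7 + 6 + 14 = 30.
y: need Σw·y = 30·509 = 15270. Existing = 3·309 + 7·759 + 6·662 = 10212. Remainder 5058 / 14 ≈ 361.29.

y ≈ 361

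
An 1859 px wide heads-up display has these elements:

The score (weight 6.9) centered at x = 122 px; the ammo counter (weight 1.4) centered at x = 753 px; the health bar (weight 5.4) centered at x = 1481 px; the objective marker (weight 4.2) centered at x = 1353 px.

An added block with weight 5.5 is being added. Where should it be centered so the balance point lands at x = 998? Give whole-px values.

After adding the added block, total weight = 6.9 + 1.4 + 5.4 + 4.2 + 5.5 = 23.4.
Along x: (15576.0 + 5.5·x) / 23.4 = 998 (existing moment 6.9·122 + 1.4·753 + 5.4·1481 + 4.2·1353 = 15576.0) ⇒ x = (23353.2 − 15576.0) / 5.5 ≈ 1414.04.

x ≈ 1414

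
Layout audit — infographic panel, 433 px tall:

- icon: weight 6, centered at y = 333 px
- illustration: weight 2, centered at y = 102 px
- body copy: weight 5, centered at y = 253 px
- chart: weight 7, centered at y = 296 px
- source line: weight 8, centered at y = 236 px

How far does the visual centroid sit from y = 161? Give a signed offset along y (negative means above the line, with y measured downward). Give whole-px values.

≈ 104 px

Σw = 6 + 2 + 5 + 7 + 8 = 28.
Σw·y = 6·333 + 2·102 + 5·253 + 7·296 + 8·236 = 7427, so ȳ = 7427/28 ≈ 265.25.
Difference: 265.25 − 161 ≈ 104.25.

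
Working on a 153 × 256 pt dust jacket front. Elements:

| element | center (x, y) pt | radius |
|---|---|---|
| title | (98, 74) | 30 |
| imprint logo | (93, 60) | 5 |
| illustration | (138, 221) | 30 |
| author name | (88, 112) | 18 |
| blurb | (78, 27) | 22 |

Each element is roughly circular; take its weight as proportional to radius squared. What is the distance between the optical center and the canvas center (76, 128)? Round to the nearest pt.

r² weights: title 30² = 900, imprint logo 5² = 25, illustration 30² = 900, author name 18² = 324, blurb 22² = 484. Total = 2633.
x: (900·98 + 25·93 + 900·138 + 324·88 + 484·78) / 2633 = 280989 / 2633 ≈ 106.72
y: (900·74 + 25·60 + 900·221 + 324·112 + 484·27) / 2633 = 316356 / 2633 ≈ 120.15
From (76, 128): dx = 30.72, dy = -7.85, so the distance is √(dx²+dy²) ≈ 31.71.

≈ 32 pt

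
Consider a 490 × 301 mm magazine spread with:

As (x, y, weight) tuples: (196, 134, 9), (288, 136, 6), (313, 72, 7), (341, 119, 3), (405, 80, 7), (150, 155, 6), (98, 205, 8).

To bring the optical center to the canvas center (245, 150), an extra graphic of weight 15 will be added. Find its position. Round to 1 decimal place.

(248.0, 209.1)

With the extra graphic, Σw becomes 9 + 6 + 7 + 3 + 7 + 6 + 8 + 15 = 61.
x: target moment 61×245 = 14945; current 9·196 + 6·288 + 7·313 + 3·341 + 7·405 + 6·150 + 8·98 = 11225; the extra graphic supplies 3720, so x = 3720/15 ≈ 248.00.
y: target moment 61×150 = 9150; current 9·134 + 6·136 + 7·72 + 3·119 + 7·80 + 6·155 + 8·205 = 6013; the extra graphic supplies 3137, so y = 3137/15 ≈ 209.13.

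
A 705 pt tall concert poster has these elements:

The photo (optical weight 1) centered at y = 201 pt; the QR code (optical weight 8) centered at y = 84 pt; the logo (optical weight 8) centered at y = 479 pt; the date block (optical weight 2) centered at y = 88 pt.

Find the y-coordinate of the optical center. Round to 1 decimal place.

y ≈ 256.9

Total weight = 1 + 8 + 8 + 2 = 19.
y: (1·201 + 8·84 + 8·479 + 2·88) / 19 = 4881 / 19 ≈ 256.89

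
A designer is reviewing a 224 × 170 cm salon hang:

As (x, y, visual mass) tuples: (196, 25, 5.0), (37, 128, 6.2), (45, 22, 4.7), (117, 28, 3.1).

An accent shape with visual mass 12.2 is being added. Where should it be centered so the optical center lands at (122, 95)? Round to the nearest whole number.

(166, 152)

With the accent shape, Σw becomes 5.0 + 6.2 + 4.7 + 3.1 + 12.2 = 31.2.
Along x: (1783.6 + 12.2·x) / 31.2 = 122 (existing moment 5.0·196 + 6.2·37 + 4.7·45 + 3.1·117 = 1783.6) ⇒ x = (3806.4 − 1783.6) / 12.2 ≈ 165.80.
Along y: (1108.8 + 12.2·y) / 31.2 = 95 (existing moment 5.0·25 + 6.2·128 + 4.7·22 + 3.1·28 = 1108.8) ⇒ y = (2964.0 − 1108.8) / 12.2 ≈ 152.07.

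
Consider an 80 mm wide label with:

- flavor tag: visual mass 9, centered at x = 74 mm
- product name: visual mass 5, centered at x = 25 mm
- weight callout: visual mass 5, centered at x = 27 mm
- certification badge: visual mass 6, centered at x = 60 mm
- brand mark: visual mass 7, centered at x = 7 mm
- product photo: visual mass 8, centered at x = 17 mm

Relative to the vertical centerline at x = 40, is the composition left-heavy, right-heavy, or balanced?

left-heavy

Σw = 9 + 5 + 5 + 6 + 7 + 8 = 40.
x: (9·74 + 5·25 + 5·27 + 6·60 + 7·7 + 8·17) / 40 = 1471 / 40 ≈ 36.77
36.8 vs midline 40 → left-heavy.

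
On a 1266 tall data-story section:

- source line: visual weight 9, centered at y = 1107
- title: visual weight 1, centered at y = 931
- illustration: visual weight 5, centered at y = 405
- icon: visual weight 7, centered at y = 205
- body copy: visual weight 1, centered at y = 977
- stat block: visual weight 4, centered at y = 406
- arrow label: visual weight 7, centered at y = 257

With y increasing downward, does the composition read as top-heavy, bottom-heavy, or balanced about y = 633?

top-heavy

Total weight = 9 + 1 + 5 + 7 + 1 + 4 + 7 = 34.
y: moment 18754 / weight 34 ≈ 551.59
551.6 vs midline 633 → top-heavy.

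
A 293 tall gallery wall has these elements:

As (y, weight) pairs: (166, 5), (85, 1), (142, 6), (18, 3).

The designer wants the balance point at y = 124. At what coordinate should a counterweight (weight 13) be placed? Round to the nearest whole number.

y ≈ 127

New total weight: (5 + 1 + 6 + 3) + 13 = 28.
Along y: (1821 + 13·y) / 28 = 124 (existing moment 5·166 + 1·85 + 6·142 + 3·18 = 1821) ⇒ y = (3472 − 1821) / 13 ≈ 127.00.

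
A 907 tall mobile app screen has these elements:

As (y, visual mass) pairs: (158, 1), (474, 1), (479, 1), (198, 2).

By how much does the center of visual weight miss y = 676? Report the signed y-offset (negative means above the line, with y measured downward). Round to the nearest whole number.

≈ -375

Weights sum to 1 + 1 + 1 + 2 = 5.
Σw·y = 1·158 + 1·474 + 1·479 + 2·198 = 1507, so ȳ = 1507/5 ≈ 301.40.
Offset from y = 676: 301.40 − 676 ≈ -374.60.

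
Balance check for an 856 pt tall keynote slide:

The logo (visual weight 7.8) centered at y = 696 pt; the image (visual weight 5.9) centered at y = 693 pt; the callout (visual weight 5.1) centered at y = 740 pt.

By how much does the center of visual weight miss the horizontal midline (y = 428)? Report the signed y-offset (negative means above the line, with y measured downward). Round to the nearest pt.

≈ 279 pt

Σw = 7.8 + 5.9 + 5.1 = 18.8.
y-moment: 7.8·696 + 5.9·693 + 5.1·740 = 13291.5; centroid 13291.5/18.8 ≈ 706.99.
Against y = 428, that's 706.99 − 428 = 278.99.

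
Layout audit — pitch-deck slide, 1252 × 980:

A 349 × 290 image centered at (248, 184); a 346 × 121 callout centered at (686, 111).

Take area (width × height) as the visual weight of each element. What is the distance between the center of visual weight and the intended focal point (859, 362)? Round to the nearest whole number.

≈ 522

Areas → weights: image 349·290 = 101210, callout 346·121 = 41866; Σw = 143076.
x-moment: 101210·248 + 41866·686 = 53820156; centroid 53820156/143076 ≈ 376.16.
y-moment: 101210·184 + 41866·111 = 23269766; centroid 23269766/143076 ≈ 162.64.
Relative to (859, 362): Δ = (-482.84, -199.36); |Δ| = √(-482.84² + -199.36²) ≈ 522.37.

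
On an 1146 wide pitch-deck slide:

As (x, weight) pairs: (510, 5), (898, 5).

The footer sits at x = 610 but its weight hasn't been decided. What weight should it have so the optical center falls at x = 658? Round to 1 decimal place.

w ≈ 9.6

Fixed elements: Σw = 5 + 5 = 10, Σw·x = 5·510 + 5·898 = 7040.
Set Σw·x/Σw = 658: (7040 + 610w) = 658·(10 + w).
Solving: w = (658·10 − 7040) / (610 − 658) = -460 / -48 ≈ 9.58.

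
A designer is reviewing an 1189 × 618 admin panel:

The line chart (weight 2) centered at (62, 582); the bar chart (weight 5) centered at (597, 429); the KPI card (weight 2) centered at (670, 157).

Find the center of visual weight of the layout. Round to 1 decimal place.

Total weight = 2 + 5 + 2 = 9.
x-moment: 2·62 + 5·597 + 2·670 = 4449; centroid 4449/9 ≈ 494.33.
y-moment: 2·582 + 5·429 + 2·157 = 3623; centroid 3623/9 ≈ 402.56.

(494.3, 402.6)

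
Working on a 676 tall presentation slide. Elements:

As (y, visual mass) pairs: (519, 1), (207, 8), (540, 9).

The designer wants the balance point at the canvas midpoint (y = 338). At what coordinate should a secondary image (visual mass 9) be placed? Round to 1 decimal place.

New total weight: (1 + 8 + 9) + 9 = 27.
y: need Σw·y = 27·338 = 9126. Existing = 1·519 + 8·207 + 9·540 = 7035. Remainder 2091 / 9 ≈ 232.33.

y ≈ 232.3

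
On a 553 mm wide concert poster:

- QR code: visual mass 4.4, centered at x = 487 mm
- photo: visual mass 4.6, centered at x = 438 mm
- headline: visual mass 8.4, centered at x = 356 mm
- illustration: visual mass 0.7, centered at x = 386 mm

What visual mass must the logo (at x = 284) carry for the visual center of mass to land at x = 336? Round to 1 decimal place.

Fixed elements: Σw = 4.4 + 4.6 + 8.4 + 0.7 = 18.1, Σw·x = 4.4·487 + 4.6·438 + 8.4·356 + 0.7·386 = 7418.2.
For the centroid to hit 336: (7418.2 + w·284) / (18.1 + w) = 336.
So w = (336·18.1 − 7418.2)/(284 − 336) = -1336.6/-52 ≈ 25.70.

w ≈ 25.7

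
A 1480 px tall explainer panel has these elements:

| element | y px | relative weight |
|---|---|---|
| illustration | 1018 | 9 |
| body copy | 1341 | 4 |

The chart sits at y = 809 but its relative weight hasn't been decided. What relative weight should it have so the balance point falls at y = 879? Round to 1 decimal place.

Fixed elements: Σw = 9 + 4 = 13, Σw·y = 9·1018 + 4·1341 = 14526.
Set Σw·y/Σw = 879: (14526 + 809w) = 879·(13 + w).
Rearranging, w·(809 − 879) = 879·13 − 14526 = -3099, so w ≈ -3099/-70 = 44.27.

w ≈ 44.3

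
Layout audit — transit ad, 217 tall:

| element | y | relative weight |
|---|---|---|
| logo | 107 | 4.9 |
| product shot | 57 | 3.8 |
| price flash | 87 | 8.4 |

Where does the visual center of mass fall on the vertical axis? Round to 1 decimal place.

Weights sum to 4.9 + 3.8 + 8.4 = 17.1.
Σw·y = 4.9·107 + 3.8·57 + 8.4·87 = 1471.7, so ȳ = 1471.7/17.1 ≈ 86.06.

y ≈ 86.1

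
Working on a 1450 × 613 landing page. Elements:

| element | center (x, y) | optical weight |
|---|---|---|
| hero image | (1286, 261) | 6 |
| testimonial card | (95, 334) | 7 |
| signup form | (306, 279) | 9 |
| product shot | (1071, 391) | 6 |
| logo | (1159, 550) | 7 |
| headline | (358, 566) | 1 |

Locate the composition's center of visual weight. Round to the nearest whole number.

(723, 366)

Σw = 6 + 7 + 9 + 6 + 7 + 1 = 36.
x-moment: 6·1286 + 7·95 + 9·306 + 6·1071 + 7·1159 + 1·358 = 26032; centroid 26032/36 ≈ 723.11.
y-moment: 6·261 + 7·334 + 9·279 + 6·391 + 7·550 + 1·566 = 13177; centroid 13177/36 ≈ 366.03.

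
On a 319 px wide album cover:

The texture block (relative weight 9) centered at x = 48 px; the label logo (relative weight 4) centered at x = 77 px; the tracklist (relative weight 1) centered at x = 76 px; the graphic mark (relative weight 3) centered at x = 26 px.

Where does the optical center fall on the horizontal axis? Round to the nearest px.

x ≈ 53

Weights sum to 9 + 4 + 1 + 3 = 17.
x: (9·48 + 4·77 + 1·76 + 3·26) / 17 = 894 / 17 ≈ 52.59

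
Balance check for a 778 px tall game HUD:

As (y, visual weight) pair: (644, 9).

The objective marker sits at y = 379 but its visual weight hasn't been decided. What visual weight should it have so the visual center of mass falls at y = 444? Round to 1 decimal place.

w ≈ 27.7

Known: weight 9 with moment 9·644 = 5796.
For the centroid to hit 444: (5796 + w·379) / (9 + w) = 444.
Rearranging, w·(379 − 444) = 444·9 − 5796 = -1800, so w ≈ -1800/-65 = 27.69.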